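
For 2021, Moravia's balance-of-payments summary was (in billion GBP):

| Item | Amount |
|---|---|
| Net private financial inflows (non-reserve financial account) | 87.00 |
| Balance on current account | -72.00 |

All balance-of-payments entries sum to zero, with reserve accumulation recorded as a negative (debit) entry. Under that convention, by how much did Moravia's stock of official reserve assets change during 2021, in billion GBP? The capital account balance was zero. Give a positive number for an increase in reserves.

15.00

Official reserve transactions balance = -((-72.00) + 87.00) = -15.00
An accumulation of reserves is recorded as a debit (negative entry), so the change in the stock of reserves is the negative of that balance.
Change in official reserves = -(-15.00) = 15.00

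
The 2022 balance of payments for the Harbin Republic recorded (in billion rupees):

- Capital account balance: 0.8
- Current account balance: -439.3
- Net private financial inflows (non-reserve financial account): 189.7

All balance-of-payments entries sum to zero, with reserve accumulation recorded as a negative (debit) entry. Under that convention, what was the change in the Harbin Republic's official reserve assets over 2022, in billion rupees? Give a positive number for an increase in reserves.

-248.8

Official reserve transactions balance = -((-439.3) + 0.8 + 189.7) = 248.8
An accumulation of reserves is recorded as a debit (negative entry), so the change in the stock of reserves is the negative of that balance.
Change in official reserves = -(248.8) = -248.8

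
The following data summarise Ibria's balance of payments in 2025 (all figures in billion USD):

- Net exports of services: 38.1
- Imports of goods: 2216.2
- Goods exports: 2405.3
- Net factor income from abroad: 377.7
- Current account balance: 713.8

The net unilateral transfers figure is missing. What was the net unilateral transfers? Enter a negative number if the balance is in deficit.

108.9

Current account = goods balance + services balance + net primary income + net secondary income
Sum of the known components = 604.9
Net unilateral transfers = CA - (known components) = 713.8 - 604.9 = 108.9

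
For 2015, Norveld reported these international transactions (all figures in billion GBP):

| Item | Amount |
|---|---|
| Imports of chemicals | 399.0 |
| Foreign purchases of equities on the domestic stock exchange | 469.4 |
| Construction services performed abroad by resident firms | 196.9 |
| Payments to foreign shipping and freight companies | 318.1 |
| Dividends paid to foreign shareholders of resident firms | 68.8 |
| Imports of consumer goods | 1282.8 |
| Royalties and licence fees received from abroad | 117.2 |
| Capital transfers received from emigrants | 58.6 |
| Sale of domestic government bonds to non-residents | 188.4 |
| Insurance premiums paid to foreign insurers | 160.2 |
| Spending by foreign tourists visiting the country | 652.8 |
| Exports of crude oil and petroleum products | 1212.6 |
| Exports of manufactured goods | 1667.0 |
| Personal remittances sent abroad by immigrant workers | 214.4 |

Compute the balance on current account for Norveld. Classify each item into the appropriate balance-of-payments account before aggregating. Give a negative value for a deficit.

Goods: 1212.6 - 1282.8 - 399.0 + 1667.0 = 1197.8
Services: 652.8 + 117.2 - 318.1 - 160.2 + 196.9 = 488.6
Primary income: -68.8
Secondary income: -214.4
Current account = 1197.8 + 488.6 + (-68.8) + (-214.4) = 1403.2
(Excluded from the current account — financial account: foreign purchases of equities on the domestic stock exchange 469.4, sale of domestic government bonds to non-residents 188.4; capital account: capital transfers received from emigrants 58.6.)

1403.2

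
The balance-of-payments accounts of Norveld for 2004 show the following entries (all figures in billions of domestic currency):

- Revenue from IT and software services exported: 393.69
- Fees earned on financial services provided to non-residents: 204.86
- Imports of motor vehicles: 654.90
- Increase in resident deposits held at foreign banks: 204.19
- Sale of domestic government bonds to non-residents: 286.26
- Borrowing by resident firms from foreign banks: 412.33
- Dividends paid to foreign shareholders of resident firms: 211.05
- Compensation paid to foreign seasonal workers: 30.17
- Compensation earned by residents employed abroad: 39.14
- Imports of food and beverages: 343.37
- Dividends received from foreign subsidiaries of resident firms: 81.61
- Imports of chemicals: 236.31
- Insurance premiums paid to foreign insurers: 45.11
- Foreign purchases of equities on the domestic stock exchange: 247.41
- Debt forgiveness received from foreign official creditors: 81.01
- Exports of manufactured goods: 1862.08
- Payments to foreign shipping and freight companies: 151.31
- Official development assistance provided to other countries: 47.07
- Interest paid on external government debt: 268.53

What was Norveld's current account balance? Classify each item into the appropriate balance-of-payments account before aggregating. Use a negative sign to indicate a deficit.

Goods: -236.31 - 654.90 + 1862.08 - 343.37 = 627.50
Services: 393.69 - 45.11 - 151.31 + 204.86 = 402.13
Primary income: -30.17 + 39.14 - 268.53 + 81.61 - 211.05 = -389.00
Secondary income: -47.07
Current account = 627.50 + 402.13 + (-389.00) + (-47.07) = 593.56
(Excluded from the current account — financial account: increase in resident deposits held at foreign banks 204.19, sale of domestic government bonds to non-residents 286.26, borrowing by resident firms from foreign banks 412.33, foreign purchases of equities on the domestic stock exchange 247.41; capital account: debt forgiveness received from foreign official creditors 81.01.)

593.56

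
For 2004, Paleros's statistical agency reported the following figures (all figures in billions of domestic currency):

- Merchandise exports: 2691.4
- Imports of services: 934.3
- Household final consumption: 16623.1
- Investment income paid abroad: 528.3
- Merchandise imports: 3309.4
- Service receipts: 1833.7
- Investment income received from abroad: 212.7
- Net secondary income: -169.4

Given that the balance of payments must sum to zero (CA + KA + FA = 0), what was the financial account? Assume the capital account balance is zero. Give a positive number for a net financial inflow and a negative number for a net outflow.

Goods balance = 2691.4 - 3309.4 = -618.0
Services balance = 1833.7 - 934.3 = 899.4
Trade balance (goods + services) = -618.0 + 899.4 = 281.4
Net primary income = 212.7 - 528.3 = -315.6
Net secondary income = -169.4
Current account = 281.4 + (-315.6) + (-169.4) = -203.6
Financial account = -(-203.6) = 203.6

203.6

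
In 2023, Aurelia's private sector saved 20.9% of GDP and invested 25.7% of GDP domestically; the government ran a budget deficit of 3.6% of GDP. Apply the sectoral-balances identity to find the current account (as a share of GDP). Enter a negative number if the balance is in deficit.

By the sectoral-balances identity, CA = (S_private - I) + (T - G).
Private balance = 20.9 - 25.7 = -4.8
Government balance (T - G) = -3.6
CA = -4.8 + (-3.6) = -8.4

-8.4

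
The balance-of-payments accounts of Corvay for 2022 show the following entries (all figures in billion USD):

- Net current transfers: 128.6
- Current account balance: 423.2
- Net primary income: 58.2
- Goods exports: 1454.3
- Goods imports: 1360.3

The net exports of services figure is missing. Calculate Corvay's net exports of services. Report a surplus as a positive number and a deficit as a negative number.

142.4

Current account = goods balance + services balance + net primary income + net secondary income
Sum of the known components = 280.8
Net exports of services = CA - (known components) = 423.2 - 280.8 = 142.4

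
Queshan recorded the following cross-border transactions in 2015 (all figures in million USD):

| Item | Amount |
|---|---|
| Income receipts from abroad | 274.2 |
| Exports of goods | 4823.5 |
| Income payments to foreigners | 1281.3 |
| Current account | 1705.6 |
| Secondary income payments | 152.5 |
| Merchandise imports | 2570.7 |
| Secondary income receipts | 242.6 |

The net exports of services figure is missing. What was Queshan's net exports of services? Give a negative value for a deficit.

369.8

Current account = goods balance + services balance + net primary income + net secondary income
Sum of the known components = 1335.8
Net exports of services = CA - (known components) = 1705.6 - 1335.8 = 369.8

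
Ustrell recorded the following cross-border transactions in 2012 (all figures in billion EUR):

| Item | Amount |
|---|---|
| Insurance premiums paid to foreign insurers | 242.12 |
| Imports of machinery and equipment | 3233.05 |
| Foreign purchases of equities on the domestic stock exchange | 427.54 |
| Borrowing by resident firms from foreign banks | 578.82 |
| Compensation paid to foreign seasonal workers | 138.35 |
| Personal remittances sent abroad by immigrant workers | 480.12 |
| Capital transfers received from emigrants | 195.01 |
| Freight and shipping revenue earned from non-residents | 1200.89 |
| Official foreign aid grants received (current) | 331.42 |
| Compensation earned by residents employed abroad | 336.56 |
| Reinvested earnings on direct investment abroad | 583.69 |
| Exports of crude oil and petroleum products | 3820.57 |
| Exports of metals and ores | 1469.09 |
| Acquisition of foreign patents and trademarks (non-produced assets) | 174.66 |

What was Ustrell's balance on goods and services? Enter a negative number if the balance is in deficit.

3015.38

Goods: 1469.09 - 3233.05 + 3820.57 = 2056.61
Services: 1200.89 - 242.12 = 958.77
Trade balance = 2056.61 + 958.77 = 3015.38
(Excluded from the trade balance — financial account: foreign purchases of equities on the domestic stock exchange 427.54, borrowing by resident firms from foreign banks 578.82; primary income: compensation paid to foreign seasonal workers 138.35, compensation earned by residents employed abroad 336.56, reinvested earnings on direct investment abroad 583.69; secondary income: personal remittances sent abroad by immigrant workers 480.12, official foreign aid grants received (current) 331.42; capital account: capital transfers received from emigrants 195.01, acquisition of foreign patents and trademarks (non-produced assets) 174.66.)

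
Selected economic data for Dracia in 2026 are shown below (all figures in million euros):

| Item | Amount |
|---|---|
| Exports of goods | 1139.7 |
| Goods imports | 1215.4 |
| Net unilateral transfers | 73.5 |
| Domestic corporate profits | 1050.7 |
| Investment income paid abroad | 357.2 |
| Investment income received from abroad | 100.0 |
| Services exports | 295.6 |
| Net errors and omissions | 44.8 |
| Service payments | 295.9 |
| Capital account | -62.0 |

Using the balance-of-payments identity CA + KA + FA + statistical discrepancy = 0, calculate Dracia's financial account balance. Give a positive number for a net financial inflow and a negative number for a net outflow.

Goods balance = 1139.7 - 1215.4 = -75.7
Services balance = 295.6 - 295.9 = -0.3
Trade balance (goods + services) = -75.7 + (-0.3) = -76.0
Net primary income = 100.0 - 357.2 = -257.2
Net secondary income = 73.5
Current account = -76.0 + (-257.2) + 73.5 = -259.7
Financial account = -(-259.7 + (-62.0) + 44.8) = 276.9

276.9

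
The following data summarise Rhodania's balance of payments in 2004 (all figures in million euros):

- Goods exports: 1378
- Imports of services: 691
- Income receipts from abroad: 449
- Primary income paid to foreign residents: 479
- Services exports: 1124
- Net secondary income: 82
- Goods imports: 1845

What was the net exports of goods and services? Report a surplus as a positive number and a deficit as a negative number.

-34

Goods balance = 1378 - 1845 = -467
Services balance = 1124 - 691 = 433
Trade balance (goods + services) = -467 + 433 = -34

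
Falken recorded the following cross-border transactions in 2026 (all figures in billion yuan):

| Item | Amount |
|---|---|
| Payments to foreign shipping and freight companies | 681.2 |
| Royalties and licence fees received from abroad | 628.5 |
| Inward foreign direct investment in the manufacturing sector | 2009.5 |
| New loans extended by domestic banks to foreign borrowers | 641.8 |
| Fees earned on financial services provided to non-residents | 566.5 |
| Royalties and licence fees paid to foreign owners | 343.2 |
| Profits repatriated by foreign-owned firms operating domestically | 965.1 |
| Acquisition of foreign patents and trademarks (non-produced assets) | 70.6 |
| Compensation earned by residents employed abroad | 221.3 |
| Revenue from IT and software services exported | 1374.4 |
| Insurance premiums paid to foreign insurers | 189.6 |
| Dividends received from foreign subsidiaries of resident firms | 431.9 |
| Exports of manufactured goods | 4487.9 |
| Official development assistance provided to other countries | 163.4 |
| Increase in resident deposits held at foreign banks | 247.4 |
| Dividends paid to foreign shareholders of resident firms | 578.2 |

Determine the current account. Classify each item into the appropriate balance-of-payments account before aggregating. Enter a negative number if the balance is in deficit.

Goods: 4487.9
Services: 566.5 - 343.2 - 681.2 - 189.6 + 1374.4 + 628.5 = 1355.4
Primary income: -578.2 - 965.1 + 221.3 + 431.9 = -890.1
Secondary income: -163.4
Current account = 4487.9 + 1355.4 + (-890.1) + (-163.4) = 4789.8
(Excluded from the current account — financial account: inward foreign direct investment in the manufacturing sector 2009.5, new loans extended by domestic banks to foreign borrowers 641.8, increase in resident deposits held at foreign banks 247.4; capital account: acquisition of foreign patents and trademarks (non-produced assets) 70.6.)

4789.8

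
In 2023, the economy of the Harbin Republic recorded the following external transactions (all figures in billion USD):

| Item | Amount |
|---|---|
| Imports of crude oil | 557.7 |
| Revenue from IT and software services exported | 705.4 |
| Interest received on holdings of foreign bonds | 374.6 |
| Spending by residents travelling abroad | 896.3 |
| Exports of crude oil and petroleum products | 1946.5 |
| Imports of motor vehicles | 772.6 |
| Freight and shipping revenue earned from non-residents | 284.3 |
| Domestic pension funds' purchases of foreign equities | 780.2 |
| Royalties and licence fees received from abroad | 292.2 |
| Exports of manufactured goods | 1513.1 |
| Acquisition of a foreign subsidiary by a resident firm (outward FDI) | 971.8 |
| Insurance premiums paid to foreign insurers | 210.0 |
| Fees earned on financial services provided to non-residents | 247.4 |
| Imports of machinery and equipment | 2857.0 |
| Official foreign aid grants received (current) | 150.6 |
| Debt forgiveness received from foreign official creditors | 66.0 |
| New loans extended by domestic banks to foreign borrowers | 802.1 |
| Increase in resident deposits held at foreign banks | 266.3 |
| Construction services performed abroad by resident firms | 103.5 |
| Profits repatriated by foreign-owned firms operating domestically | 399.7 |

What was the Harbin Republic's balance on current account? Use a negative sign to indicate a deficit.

Goods: -557.7 - 772.6 + 1946.5 - 2857.0 + 1513.1 = -727.7
Services: 292.2 + 284.3 + 103.5 + 705.4 + 247.4 - 210.0 - 896.3 = 526.5
Primary income: -399.7 + 374.6 = -25.1
Secondary income: 150.6
Current account = (-727.7) + 526.5 + (-25.1) + 150.6 = -75.7
(Excluded from the current account — financial account: domestic pension funds' purchases of foreign equities 780.2, acquisition of a foreign subsidiary by a resident firm (outward FDI) 971.8, new loans extended by domestic banks to foreign borrowers 802.1, increase in resident deposits held at foreign banks 266.3; capital account: debt forgiveness received from foreign official creditors 66.0.)

-75.7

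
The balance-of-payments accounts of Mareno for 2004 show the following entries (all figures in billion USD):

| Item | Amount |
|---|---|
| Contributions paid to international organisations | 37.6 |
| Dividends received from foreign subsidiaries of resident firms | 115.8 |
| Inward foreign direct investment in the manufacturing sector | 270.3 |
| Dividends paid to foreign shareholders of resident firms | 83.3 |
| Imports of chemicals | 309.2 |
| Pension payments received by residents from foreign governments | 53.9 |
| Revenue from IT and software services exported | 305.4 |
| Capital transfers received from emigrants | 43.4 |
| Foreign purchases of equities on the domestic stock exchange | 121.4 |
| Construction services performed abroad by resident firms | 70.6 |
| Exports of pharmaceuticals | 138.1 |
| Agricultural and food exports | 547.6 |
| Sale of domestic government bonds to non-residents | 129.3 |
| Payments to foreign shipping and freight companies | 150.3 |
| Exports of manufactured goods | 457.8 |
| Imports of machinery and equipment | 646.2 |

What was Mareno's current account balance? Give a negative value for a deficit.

462.6

Goods: -646.2 + 547.6 + 138.1 - 309.2 + 457.8 = 188.1
Services: 305.4 + 70.6 - 150.3 = 225.7
Primary income: 115.8 - 83.3 = 32.5
Secondary income: -37.6 + 53.9 = 16.3
Current account = 188.1 + 225.7 + 32.5 + 16.3 = 462.6
(Excluded from the current account — financial account: inward foreign direct investment in the manufacturing sector 270.3, foreign purchases of equities on the domestic stock exchange 121.4, sale of domestic government bonds to non-residents 129.3; capital account: capital transfers received from emigrants 43.4.)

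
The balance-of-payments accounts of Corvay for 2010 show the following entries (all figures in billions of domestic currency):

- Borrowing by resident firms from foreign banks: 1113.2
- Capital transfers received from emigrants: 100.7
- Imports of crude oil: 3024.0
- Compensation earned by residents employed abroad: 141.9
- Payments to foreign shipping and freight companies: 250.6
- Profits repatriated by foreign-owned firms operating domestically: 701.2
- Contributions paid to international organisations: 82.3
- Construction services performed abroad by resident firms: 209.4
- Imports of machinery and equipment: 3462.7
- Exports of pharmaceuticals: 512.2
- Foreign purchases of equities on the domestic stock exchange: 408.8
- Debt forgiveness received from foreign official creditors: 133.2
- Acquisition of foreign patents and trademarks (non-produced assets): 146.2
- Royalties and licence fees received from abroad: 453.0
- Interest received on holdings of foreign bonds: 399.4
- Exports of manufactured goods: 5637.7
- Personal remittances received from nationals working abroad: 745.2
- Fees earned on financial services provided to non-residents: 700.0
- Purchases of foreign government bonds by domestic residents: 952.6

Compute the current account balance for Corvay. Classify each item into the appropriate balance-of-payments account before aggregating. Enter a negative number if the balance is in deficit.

Goods: 5637.7 + 512.2 - 3024.0 - 3462.7 = -336.8
Services: 209.4 - 250.6 + 700.0 + 453.0 = 1111.8
Primary income: 141.9 + 399.4 - 701.2 = -159.9
Secondary income: -82.3 + 745.2 = 662.9
Current account = (-336.8) + 1111.8 + (-159.9) + 662.9 = 1278.0
(Excluded from the current account — financial account: borrowing by resident firms from foreign banks 1113.2, foreign purchases of equities on the domestic stock exchange 408.8, purchases of foreign government bonds by domestic residents 952.6; capital account: capital transfers received from emigrants 100.7, debt forgiveness received from foreign official creditors 133.2, acquisition of foreign patents and trademarks (non-produced assets) 146.2.)

1278.0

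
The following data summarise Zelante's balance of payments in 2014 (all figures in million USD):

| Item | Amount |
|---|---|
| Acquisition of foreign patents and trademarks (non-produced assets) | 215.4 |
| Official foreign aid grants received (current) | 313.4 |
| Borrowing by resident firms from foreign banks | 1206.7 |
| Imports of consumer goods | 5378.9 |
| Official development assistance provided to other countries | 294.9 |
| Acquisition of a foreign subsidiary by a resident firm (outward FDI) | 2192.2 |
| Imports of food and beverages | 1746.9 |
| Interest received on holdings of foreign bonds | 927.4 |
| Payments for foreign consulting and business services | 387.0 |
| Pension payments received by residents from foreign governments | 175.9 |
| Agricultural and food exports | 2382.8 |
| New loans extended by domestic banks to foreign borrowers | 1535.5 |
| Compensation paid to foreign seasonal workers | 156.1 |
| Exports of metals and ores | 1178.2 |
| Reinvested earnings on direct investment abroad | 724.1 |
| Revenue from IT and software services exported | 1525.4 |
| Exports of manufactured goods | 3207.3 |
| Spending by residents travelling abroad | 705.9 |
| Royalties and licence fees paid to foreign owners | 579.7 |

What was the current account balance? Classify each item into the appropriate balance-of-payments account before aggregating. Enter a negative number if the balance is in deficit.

Goods: 3207.3 + 2382.8 - 5378.9 + 1178.2 - 1746.9 = -357.5
Services: -705.9 + 1525.4 - 387.0 - 579.7 = -147.2
Primary income: -156.1 + 927.4 + 724.1 = 1495.4
Secondary income: 175.9 + 313.4 - 294.9 = 194.4
Current account = (-357.5) + (-147.2) + 1495.4 + 194.4 = 1185.1
(Excluded from the current account — capital account: acquisition of foreign patents and trademarks (non-produced assets) 215.4; financial account: borrowing by resident firms from foreign banks 1206.7, acquisition of a foreign subsidiary by a resident firm (outward FDI) 2192.2, new loans extended by domestic banks to foreign borrowers 1535.5.)

1185.1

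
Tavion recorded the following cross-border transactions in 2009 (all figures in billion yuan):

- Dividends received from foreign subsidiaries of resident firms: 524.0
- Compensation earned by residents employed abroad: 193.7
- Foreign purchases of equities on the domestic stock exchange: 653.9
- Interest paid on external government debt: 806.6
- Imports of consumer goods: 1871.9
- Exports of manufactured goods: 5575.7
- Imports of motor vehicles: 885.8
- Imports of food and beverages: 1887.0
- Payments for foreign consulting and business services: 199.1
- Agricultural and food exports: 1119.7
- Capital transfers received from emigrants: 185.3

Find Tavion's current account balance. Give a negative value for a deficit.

1762.7

Goods: 1119.7 - 1871.9 - 1887.0 + 5575.7 - 885.8 = 2050.7
Services: -199.1
Primary income: -806.6 + 193.7 + 524.0 = -88.9
Current account = 2050.7 + (-199.1) + (-88.9) = 1762.7
(Excluded from the current account — financial account: foreign purchases of equities on the domestic stock exchange 653.9; capital account: capital transfers received from emigrants 185.3.)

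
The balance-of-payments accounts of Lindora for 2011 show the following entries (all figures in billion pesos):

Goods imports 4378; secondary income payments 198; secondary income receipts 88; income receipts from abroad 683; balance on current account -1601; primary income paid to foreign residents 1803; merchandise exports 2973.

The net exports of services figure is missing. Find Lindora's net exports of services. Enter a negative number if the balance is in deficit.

1034

Current account = goods balance + services balance + net primary income + net secondary income
Sum of the known components = -2635
Net exports of services = CA - (known components) = -1601 - (-2635) = 1034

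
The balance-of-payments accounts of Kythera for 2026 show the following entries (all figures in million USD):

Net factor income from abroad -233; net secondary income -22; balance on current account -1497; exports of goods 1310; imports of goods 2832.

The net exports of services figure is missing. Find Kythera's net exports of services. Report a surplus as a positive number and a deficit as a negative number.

Current account = goods balance + services balance + net primary income + net secondary income
Sum of the known components = -1777
Net exports of services = CA - (known components) = -1497 - (-1777) = 280

280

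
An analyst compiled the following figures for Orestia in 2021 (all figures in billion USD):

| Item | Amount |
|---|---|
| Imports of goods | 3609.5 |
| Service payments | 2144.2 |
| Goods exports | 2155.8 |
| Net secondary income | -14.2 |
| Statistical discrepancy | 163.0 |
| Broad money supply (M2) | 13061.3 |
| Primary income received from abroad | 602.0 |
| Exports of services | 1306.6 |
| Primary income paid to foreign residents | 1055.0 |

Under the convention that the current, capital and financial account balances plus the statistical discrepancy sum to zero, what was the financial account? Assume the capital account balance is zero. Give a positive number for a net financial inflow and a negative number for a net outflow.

2595.5

Goods balance = 2155.8 - 3609.5 = -1453.7
Services balance = 1306.6 - 2144.2 = -837.6
Trade balance (goods + services) = -1453.7 + (-837.6) = -2291.3
Net primary income = 602.0 - 1055.0 = -453.0
Net secondary income = -14.2
Current account = -2291.3 + (-453.0) + (-14.2) = -2758.5
Financial account = -(-2758.5 + 163.0) = 2595.5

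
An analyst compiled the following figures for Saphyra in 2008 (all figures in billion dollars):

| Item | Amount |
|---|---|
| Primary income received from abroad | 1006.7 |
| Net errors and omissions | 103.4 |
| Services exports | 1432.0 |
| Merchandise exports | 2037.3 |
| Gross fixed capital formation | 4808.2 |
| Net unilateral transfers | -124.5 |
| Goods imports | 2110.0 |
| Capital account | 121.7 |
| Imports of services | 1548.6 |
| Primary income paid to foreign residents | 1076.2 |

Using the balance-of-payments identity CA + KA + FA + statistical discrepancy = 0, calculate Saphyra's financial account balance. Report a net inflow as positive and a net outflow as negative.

Goods balance = 2037.3 - 2110.0 = -72.7
Services balance = 1432.0 - 1548.6 = -116.6
Trade balance (goods + services) = -72.7 + (-116.6) = -189.3
Net primary income = 1006.7 - 1076.2 = -69.5
Net secondary income = -124.5
Current account = -189.3 + (-69.5) + (-124.5) = -383.3
Financial account = -(-383.3 + 121.7 + 103.4) = 158.2

158.2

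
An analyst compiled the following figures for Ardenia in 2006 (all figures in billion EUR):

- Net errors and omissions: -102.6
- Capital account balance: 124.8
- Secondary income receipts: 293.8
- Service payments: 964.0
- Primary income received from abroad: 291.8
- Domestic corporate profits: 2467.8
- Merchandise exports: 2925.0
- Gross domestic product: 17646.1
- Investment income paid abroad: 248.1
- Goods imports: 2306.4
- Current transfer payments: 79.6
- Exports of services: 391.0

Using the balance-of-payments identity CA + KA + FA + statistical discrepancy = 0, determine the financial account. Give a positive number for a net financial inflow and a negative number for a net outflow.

Goods balance = 2925.0 - 2306.4 = 618.6
Services balance = 391.0 - 964.0 = -573.0
Trade balance (goods + services) = 618.6 + (-573.0) = 45.6
Net primary income = 291.8 - 248.1 = 43.7
Net secondary income = 293.8 - 79.6 = 214.2
Current account = 45.6 + 43.7 + 214.2 = 303.5
Financial account = -(303.5 + 124.8 + (-102.6)) = -325.7

-325.7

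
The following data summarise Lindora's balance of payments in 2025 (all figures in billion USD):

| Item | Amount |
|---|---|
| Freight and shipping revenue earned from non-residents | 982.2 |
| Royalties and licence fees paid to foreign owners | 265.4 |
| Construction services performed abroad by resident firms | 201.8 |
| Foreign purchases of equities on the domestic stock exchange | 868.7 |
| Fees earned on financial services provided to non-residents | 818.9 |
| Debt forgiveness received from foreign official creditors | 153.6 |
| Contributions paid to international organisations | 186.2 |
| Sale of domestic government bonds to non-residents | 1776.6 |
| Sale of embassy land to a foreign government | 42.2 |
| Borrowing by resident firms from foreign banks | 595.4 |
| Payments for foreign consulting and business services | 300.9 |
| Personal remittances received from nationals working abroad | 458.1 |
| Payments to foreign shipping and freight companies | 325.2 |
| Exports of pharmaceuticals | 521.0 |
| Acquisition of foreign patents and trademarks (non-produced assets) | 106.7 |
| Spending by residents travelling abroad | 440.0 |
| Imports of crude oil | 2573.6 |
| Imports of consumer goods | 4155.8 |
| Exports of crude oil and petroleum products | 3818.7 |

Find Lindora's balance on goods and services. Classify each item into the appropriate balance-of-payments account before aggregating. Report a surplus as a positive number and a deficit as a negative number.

Goods: -4155.8 + 521.0 - 2573.6 + 3818.7 = -2389.7
Services: 982.2 + 201.8 - 325.2 - 300.9 + 818.9 - 440.0 - 265.4 = 671.4
Trade balance = -2389.7 + 671.4 = -1718.3
(Excluded from the trade balance — financial account: foreign purchases of equities on the domestic stock exchange 868.7, sale of domestic government bonds to non-residents 1776.6, borrowing by resident firms from foreign banks 595.4; capital account: debt forgiveness received from foreign official creditors 153.6, sale of embassy land to a foreign government 42.2, acquisition of foreign patents and trademarks (non-produced assets) 106.7; secondary income: contributions paid to international organisations 186.2, personal remittances received from nationals working abroad 458.1.)

-1718.3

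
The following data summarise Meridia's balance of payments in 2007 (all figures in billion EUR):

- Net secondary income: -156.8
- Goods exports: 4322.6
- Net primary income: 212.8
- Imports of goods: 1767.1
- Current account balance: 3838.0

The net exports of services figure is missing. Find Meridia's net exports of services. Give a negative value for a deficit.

Current account = goods balance + services balance + net primary income + net secondary income
Sum of the known components = 2611.5
Net exports of services = CA - (known components) = 3838.0 - 2611.5 = 1226.5

1226.5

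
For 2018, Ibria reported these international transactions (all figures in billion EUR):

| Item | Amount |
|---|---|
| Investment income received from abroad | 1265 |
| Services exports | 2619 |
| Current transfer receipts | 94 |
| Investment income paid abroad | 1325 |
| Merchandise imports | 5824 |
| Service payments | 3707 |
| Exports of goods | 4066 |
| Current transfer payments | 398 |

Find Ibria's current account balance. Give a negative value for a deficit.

Goods balance = 4066 - 5824 = -1758
Services balance = 2619 - 3707 = -1088
Trade balance (goods + services) = -1758 + (-1088) = -2846
Net primary income = 1265 - 1325 = -60
Net secondary income = 94 - 398 = -304
Current account = -2846 + (-60) + (-304) = -3210

-3210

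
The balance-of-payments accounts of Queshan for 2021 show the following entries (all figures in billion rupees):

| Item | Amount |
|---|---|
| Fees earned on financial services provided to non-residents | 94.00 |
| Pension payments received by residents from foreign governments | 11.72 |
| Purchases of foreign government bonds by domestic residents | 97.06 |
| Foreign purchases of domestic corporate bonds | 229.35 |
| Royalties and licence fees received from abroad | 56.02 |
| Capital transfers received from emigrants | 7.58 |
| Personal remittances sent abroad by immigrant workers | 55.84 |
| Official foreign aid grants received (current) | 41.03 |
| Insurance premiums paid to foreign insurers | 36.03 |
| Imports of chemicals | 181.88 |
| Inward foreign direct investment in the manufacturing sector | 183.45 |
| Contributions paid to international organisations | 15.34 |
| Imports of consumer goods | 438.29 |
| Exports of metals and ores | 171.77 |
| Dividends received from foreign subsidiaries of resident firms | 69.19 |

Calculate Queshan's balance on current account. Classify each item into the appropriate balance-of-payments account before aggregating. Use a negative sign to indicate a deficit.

-283.65

Goods: -438.29 - 181.88 + 171.77 = -448.40
Services: 56.02 + 94.00 - 36.03 = 113.99
Primary income: 69.19
Secondary income: 41.03 - 15.34 + 11.72 - 55.84 = -18.43
Current account = (-448.40) + 113.99 + 69.19 + (-18.43) = -283.65
(Excluded from the current account — financial account: purchases of foreign government bonds by domestic residents 97.06, foreign purchases of domestic corporate bonds 229.35, inward foreign direct investment in the manufacturing sector 183.45; capital account: capital transfers received from emigrants 7.58.)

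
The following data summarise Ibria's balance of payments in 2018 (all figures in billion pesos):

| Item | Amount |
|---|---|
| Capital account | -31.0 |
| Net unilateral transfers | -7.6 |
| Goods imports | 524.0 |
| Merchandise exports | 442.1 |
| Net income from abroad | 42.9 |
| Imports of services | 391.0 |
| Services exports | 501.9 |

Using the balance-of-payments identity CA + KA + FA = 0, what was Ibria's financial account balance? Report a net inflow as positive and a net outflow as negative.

Goods balance = 442.1 - 524.0 = -81.9
Services balance = 501.9 - 391.0 = 110.9
Trade balance (goods + services) = -81.9 + 110.9 = 29.0
Net primary income = 42.9
Net secondary income = -7.6
Current account = 29.0 + 42.9 + (-7.6) = 64.3
Financial account = -(64.3 + (-31.0)) = -33.3

-33.3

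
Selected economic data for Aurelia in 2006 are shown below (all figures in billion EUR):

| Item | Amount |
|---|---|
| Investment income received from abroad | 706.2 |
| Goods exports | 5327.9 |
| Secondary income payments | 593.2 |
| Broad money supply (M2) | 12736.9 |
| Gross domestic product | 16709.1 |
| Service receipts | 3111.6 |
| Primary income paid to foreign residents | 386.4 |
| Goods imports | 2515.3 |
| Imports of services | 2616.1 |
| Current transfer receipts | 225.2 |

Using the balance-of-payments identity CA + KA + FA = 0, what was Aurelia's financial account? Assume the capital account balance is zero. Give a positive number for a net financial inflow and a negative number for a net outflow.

-3259.9

Goods balance = 5327.9 - 2515.3 = 2812.6
Services balance = 3111.6 - 2616.1 = 495.5
Trade balance (goods + services) = 2812.6 + 495.5 = 3308.1
Net primary income = 706.2 - 386.4 = 319.8
Net secondary income = 225.2 - 593.2 = -368.0
Current account = 3308.1 + 319.8 + (-368.0) = 3259.9
Financial account = -(3259.9) = -3259.9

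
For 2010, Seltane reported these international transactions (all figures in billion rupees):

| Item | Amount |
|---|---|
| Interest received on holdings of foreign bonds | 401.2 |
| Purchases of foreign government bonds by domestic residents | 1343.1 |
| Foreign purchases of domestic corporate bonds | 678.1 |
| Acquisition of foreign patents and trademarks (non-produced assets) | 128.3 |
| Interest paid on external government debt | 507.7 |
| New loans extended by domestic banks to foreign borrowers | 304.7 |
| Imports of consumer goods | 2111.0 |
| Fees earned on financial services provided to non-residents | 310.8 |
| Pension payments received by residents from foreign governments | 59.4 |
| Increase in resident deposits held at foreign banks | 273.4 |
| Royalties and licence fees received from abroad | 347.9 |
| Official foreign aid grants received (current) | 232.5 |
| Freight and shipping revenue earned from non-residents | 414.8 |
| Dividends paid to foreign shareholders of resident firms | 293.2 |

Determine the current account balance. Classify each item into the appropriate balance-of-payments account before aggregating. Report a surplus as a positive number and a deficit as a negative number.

Goods: -2111.0
Services: 310.8 + 347.9 + 414.8 = 1073.5
Primary income: -293.2 - 507.7 + 401.2 = -399.7
Secondary income: 59.4 + 232.5 = 291.9
Current account = (-2111.0) + 1073.5 + (-399.7) + 291.9 = -1145.3
(Excluded from the current account — financial account: purchases of foreign government bonds by domestic residents 1343.1, foreign purchases of domestic corporate bonds 678.1, new loans extended by domestic banks to foreign borrowers 304.7, increase in resident deposits held at foreign banks 273.4; capital account: acquisition of foreign patents and trademarks (non-produced assets) 128.3.)

-1145.3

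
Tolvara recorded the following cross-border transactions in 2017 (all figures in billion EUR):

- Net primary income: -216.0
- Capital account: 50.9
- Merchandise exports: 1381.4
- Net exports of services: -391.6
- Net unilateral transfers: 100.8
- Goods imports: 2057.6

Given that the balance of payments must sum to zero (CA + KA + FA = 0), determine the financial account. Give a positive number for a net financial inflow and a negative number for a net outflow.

Goods balance = 1381.4 - 2057.6 = -676.2
Services balance = -391.6
Trade balance (goods + services) = -676.2 + (-391.6) = -1067.8
Net primary income = -216.0
Net secondary income = 100.8
Current account = -1067.8 + (-216.0) + 100.8 = -1183.0
Financial account = -(-1183.0 + 50.9) = 1132.1

1132.1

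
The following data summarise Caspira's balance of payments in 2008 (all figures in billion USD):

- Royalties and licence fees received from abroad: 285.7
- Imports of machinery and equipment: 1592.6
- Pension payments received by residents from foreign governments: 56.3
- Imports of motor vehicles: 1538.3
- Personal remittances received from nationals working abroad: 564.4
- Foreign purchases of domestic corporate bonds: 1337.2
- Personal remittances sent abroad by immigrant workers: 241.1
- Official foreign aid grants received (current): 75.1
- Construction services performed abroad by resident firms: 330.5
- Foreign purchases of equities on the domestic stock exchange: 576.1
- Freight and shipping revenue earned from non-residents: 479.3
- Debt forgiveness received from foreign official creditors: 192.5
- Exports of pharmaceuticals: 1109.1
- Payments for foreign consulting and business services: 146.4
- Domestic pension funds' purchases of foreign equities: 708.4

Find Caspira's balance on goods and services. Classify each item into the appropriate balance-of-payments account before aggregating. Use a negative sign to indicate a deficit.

Goods: -1592.6 + 1109.1 - 1538.3 = -2021.8
Services: 330.5 + 285.7 + 479.3 - 146.4 = 949.1
Trade balance = -2021.8 + 949.1 = -1072.7
(Excluded from the trade balance — secondary income: pension payments received by residents from foreign governments 56.3, personal remittances received from nationals working abroad 564.4, personal remittances sent abroad by immigrant workers 241.1, official foreign aid grants received (current) 75.1; financial account: foreign purchases of domestic corporate bonds 1337.2, foreign purchases of equities on the domestic stock exchange 576.1, domestic pension funds' purchases of foreign equities 708.4; capital account: debt forgiveness received from foreign official creditors 192.5.)

-1072.7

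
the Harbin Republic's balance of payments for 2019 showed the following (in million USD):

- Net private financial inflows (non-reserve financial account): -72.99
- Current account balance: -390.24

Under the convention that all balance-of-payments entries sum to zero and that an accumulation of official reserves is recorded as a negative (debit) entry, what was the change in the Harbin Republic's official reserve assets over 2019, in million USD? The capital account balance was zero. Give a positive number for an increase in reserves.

Official reserve transactions balance = -((-390.24) + (-72.99)) = 463.23
An accumulation of reserves is recorded as a debit (negative entry), so the change in the stock of reserves is the negative of that balance.
Change in official reserves = -(463.23) = -463.23

-463.23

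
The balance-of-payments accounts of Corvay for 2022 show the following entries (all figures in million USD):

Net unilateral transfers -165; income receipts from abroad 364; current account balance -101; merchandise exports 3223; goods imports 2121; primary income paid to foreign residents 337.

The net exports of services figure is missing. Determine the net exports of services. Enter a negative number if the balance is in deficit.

-1065

Current account = goods balance + services balance + net primary income + net secondary income
Sum of the known components = 964
Net exports of services = CA - (known components) = -101 - 964 = -1065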